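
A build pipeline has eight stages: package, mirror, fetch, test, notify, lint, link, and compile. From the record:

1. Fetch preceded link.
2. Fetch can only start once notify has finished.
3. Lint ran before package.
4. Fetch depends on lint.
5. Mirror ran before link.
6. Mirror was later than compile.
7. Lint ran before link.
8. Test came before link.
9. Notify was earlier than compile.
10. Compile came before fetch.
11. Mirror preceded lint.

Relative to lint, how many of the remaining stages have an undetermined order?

1

Forced before lint: compile, mirror, and notify; forced after lint: fetch, link, and package.
That leaves test with no forced order relative to lint — 1.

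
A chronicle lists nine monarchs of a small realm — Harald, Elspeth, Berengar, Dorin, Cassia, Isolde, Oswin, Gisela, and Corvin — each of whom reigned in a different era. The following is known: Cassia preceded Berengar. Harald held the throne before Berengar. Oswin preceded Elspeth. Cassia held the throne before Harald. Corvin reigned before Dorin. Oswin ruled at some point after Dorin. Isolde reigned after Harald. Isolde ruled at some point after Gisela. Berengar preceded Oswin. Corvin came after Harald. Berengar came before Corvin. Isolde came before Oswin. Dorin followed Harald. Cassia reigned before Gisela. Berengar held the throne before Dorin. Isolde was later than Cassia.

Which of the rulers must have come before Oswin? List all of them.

Berengar, Cassia, Corvin, Dorin, Gisela, Harald, Isolde

Directly stated before Oswin: Berengar, Dorin, and Isolde.
Cassia reaches Oswin via Cassia → Berengar → Oswin.
Corvin reaches Oswin via Corvin → Dorin → Oswin.
Gisela reaches Oswin via Gisela → Isolde → Oswin.
Likewise Harald reaches Oswin by chaining the stated constraints.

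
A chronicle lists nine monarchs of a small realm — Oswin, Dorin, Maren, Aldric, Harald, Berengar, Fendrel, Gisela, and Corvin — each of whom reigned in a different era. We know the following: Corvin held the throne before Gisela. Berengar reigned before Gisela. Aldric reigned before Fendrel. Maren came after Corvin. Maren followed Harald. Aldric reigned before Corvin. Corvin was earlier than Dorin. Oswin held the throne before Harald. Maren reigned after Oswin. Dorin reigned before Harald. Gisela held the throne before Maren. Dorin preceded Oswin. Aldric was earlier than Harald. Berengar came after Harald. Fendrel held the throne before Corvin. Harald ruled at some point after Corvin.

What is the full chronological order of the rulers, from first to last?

Aldric, Fendrel, Corvin, Dorin, Oswin, Harald, Berengar, Gisela, Maren

The constraints fix every adjacent pair, so only one ordering works:
Aldric → Fendrel → Corvin → Dorin → Oswin → Harald → Berengar → Gisela → Maren.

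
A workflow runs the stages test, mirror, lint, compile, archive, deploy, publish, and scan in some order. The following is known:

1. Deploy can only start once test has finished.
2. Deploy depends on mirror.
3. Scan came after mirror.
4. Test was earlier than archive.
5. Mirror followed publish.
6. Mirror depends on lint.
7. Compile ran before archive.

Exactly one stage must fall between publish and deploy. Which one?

Tracing the constraints gives publish → mirror → deploy, so mirror sits after publish and before deploy.
No other stage is forced both after publish and before deploy.

mirror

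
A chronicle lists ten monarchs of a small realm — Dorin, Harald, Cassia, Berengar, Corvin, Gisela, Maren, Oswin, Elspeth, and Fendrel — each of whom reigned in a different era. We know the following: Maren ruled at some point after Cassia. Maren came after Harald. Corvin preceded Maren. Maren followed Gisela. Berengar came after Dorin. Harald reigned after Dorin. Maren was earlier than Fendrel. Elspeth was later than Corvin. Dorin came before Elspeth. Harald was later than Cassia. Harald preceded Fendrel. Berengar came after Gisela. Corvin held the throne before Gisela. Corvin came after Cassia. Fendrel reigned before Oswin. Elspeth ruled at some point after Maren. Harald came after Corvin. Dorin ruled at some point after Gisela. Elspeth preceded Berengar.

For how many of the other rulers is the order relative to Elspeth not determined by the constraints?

2

Forced before Elspeth: Cassia, Corvin, Dorin, Gisela, Harald, and Maren; forced after Elspeth: Berengar.
That leaves Fendrel and Oswin with no forced order relative to Elspeth — 2.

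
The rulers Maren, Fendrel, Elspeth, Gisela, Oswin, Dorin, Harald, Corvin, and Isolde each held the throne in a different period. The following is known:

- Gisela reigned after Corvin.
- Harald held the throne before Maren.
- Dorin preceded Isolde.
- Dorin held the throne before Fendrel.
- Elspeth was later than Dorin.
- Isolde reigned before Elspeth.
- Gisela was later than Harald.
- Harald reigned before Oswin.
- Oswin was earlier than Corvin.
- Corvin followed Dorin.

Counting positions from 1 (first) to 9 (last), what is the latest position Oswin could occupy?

7

Oswin must come before Corvin and Gisela — 2 rulers forced after them.
Everything else can be placed before Oswin in some valid order, so Oswin can sit as late as position 9 − 2 = 7.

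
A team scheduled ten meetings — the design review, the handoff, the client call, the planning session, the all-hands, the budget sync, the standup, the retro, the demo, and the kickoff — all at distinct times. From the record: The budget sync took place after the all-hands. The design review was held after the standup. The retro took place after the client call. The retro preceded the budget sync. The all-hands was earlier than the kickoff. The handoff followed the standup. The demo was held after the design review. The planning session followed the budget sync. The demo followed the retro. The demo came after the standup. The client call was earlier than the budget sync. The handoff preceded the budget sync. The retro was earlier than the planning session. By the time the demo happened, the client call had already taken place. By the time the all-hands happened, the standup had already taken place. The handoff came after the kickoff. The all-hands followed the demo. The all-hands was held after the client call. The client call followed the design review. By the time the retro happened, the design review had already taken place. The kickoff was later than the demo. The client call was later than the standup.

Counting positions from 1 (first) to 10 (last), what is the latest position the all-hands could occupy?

6

The all-hands must come before the budget sync, the handoff, the kickoff, and the planning session — 4 meetings forced after it.
Everything else can be placed before the all-hands in some valid order, so the all-hands can sit as late as position 10 − 4 = 6.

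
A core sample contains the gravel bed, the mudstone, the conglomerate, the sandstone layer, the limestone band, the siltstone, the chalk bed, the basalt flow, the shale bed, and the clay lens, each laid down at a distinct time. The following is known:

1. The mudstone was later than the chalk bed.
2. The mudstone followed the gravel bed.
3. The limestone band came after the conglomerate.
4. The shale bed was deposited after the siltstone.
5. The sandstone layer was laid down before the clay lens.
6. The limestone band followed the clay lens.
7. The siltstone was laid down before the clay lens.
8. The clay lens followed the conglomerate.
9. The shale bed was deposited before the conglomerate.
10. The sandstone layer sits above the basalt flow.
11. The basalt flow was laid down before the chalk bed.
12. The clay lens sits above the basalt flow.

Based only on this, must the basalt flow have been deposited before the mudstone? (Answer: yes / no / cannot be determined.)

Chain the constraints: the basalt flow → the chalk bed → the mudstone. Each link is directly stated, so the basalt flow comes before the mudstone.

yes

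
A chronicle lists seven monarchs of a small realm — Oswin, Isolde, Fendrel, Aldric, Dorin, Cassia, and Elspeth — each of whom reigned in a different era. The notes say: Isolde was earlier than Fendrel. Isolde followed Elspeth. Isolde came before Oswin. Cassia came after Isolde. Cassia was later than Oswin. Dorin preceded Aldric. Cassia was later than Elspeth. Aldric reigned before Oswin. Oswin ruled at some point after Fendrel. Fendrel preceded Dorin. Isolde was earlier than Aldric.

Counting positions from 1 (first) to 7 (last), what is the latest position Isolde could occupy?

2

Isolde must come before Aldric, Cassia, Dorin, Fendrel, and Oswin — 5 rulers forced after them.
Everything else can be placed before Isolde in some valid order, so Isolde can sit as late as position 7 − 5 = 2.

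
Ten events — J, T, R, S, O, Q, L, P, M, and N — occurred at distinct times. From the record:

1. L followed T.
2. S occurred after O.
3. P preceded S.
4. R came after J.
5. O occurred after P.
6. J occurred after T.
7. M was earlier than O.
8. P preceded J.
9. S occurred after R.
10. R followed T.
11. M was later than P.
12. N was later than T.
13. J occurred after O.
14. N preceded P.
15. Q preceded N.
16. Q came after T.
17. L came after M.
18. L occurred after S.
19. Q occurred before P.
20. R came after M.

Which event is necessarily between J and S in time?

Tracing the constraints gives J → R → S, so R sits after J and before S.
No other event is forced both after J and before S.

R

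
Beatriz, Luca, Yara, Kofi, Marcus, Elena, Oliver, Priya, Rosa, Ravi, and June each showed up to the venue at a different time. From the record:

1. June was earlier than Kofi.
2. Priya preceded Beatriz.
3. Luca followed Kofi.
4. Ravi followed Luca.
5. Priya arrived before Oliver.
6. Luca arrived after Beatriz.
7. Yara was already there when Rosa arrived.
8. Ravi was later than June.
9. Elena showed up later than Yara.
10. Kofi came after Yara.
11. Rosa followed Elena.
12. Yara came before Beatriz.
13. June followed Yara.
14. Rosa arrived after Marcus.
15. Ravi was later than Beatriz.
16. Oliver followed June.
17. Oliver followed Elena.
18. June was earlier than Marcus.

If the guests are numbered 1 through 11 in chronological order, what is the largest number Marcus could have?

10

Marcus must come before Rosa — 1 guest forced after them.
Everything else can be placed before Marcus in some valid order, so Marcus can sit as late as position 11 − 1 = 10.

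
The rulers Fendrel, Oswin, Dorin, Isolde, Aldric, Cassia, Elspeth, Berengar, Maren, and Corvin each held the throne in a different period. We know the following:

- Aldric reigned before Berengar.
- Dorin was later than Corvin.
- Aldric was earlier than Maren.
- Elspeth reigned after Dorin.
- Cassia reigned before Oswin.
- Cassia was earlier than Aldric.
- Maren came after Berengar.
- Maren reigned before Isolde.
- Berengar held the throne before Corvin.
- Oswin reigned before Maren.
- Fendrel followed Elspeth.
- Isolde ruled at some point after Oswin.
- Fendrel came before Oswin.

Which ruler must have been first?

Cassia has a chain of constraints placing them before every other ruler, so Cassia must be first.

Cassia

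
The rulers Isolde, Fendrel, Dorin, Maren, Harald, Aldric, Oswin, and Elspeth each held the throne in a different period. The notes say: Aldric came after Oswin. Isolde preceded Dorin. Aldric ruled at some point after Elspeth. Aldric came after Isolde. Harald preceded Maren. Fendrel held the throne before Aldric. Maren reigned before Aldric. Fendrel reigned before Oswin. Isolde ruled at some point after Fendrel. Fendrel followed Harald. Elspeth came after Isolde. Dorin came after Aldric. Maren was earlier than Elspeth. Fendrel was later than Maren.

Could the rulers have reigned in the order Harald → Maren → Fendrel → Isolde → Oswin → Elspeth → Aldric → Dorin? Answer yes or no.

yes

Check each stated constraint against the proposed order — e.g. Fendrel is ahead of Aldric; Maren is ahead of Aldric. Every pair is in the required order; nothing is violated.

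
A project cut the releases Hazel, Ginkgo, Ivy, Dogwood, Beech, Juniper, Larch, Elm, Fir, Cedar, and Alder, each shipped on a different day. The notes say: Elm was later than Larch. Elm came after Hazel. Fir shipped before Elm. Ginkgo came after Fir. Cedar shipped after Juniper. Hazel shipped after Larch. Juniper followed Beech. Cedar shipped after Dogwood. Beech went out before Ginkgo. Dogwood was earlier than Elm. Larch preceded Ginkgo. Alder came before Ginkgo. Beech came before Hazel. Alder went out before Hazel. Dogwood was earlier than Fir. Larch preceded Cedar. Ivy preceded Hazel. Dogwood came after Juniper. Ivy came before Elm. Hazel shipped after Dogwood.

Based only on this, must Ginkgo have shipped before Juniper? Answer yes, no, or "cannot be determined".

no

Tracing the constraints gives Juniper → Dogwood → Fir → Ginkgo, so Juniper must come before Ginkgo.
That means Ginkgo cannot be before Juniper.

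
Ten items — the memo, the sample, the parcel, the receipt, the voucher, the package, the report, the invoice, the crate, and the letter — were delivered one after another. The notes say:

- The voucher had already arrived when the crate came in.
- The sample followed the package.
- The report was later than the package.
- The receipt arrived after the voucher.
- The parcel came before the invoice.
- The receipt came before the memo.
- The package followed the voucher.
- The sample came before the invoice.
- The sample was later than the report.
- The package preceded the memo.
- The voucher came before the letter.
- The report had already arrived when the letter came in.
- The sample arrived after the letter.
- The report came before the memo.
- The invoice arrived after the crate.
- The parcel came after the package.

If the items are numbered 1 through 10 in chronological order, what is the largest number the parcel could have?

The parcel must come before the invoice — 1 item forced after it.
Everything else can be placed before the parcel in some valid order, so the parcel can sit as late as position 10 − 1 = 9.

9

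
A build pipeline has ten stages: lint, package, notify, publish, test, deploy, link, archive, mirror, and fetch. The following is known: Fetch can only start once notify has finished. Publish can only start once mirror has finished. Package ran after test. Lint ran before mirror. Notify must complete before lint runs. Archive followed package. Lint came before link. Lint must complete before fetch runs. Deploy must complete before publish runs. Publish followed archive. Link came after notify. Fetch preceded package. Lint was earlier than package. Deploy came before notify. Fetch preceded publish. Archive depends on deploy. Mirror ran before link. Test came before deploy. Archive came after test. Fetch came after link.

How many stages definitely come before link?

Directly stated before link: lint, mirror, and notify.
Deploy reaches link via deploy → notify → link.
Test reaches link via test → deploy → notify → link.
No chain forces package (or any of the others) ahead of link.
That's deploy, lint, mirror, notify, and test — 5 in all.

5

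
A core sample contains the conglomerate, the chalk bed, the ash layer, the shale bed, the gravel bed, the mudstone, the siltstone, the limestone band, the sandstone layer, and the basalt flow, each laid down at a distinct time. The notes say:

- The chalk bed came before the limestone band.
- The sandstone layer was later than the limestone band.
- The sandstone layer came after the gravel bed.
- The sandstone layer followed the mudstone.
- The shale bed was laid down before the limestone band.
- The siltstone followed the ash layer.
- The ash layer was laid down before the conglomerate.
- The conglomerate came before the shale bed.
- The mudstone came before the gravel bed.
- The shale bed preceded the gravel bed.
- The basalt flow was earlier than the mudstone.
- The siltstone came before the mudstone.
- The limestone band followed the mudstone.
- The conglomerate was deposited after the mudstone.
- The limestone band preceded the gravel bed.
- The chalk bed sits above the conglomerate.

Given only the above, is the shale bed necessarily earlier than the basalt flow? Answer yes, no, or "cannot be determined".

no

Tracing the constraints gives the basalt flow → the mudstone → the conglomerate → the shale bed, so the basalt flow must come before the shale bed.
That means the shale bed cannot be before the basalt flow.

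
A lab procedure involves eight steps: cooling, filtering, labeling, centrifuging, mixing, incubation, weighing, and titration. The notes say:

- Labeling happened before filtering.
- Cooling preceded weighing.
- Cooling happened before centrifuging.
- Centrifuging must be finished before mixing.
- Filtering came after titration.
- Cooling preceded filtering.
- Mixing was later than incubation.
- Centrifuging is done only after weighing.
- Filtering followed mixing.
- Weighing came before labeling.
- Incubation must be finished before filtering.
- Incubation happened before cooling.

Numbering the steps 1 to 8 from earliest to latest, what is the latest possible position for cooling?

3

Cooling must come before centrifuging, filtering, labeling, mixing, and weighing — 5 steps forced after it.
Everything else can be placed before cooling in some valid order, so cooling can sit as late as position 8 − 5 = 3.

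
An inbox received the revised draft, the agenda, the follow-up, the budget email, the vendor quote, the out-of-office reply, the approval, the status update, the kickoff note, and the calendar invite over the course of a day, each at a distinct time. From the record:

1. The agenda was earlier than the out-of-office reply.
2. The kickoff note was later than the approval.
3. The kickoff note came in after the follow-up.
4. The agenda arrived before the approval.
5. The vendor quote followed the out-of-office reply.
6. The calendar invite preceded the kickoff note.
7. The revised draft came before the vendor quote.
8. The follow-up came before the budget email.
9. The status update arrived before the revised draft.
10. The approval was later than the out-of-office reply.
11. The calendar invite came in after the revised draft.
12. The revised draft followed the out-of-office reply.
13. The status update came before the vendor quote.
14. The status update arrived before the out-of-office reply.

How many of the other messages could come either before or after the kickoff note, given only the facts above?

2

Forced before the kickoff note: the agenda, the approval, the calendar invite, the follow-up, the out-of-office reply, the revised draft, and the status update.
That leaves the budget email and the vendor quote with no forced order relative to the kickoff note — 2.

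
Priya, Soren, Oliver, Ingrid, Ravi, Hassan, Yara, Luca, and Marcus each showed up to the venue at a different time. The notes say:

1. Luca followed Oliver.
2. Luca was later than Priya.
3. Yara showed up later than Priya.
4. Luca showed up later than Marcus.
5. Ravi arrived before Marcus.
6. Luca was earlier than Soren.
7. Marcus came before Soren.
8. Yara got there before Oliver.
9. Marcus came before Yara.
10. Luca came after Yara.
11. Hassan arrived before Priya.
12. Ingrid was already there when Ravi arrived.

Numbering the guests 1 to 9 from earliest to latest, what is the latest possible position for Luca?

8

Luca must come before Soren — 1 guest forced after them.
Everything else can be placed before Luca in some valid order, so Luca can sit as late as position 9 − 1 = 8.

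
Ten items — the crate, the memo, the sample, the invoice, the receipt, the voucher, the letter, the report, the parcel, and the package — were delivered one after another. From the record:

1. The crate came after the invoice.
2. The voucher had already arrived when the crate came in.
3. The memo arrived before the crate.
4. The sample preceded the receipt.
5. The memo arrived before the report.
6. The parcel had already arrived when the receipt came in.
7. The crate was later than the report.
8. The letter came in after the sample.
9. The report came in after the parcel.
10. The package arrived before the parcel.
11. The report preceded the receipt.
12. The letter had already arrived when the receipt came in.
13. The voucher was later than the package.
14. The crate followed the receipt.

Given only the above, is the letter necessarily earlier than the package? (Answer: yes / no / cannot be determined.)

cannot be determined

No chain of stated constraints runs from the letter to the package, and none runs from the package to the letter either.
So the relative order of the letter and the package is not fixed by the given facts.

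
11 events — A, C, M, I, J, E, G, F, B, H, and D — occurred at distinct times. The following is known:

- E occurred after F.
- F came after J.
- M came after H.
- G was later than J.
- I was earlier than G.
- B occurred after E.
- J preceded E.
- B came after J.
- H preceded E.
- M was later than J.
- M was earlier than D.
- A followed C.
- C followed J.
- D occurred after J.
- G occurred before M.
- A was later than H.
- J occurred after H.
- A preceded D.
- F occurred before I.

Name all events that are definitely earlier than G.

F, H, I, J

Directly stated before G: I and J.
F reaches G via F → I → G.
H reaches G via H → J → G.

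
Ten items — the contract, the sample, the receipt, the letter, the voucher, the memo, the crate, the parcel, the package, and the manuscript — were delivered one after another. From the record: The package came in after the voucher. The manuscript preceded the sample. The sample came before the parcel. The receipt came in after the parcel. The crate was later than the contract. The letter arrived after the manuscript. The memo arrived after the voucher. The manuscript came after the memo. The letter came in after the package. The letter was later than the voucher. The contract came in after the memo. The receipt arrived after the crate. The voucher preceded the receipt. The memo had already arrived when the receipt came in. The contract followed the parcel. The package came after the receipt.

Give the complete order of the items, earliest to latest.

the voucher, the memo, the manuscript, the sample, the parcel, the contract, the crate, the receipt, the package, the letter

The constraints fix every adjacent pair, so only one ordering works:
the voucher → the memo → the manuscript → the sample → the parcel → the contract → the crate → the receipt → the package → the letter.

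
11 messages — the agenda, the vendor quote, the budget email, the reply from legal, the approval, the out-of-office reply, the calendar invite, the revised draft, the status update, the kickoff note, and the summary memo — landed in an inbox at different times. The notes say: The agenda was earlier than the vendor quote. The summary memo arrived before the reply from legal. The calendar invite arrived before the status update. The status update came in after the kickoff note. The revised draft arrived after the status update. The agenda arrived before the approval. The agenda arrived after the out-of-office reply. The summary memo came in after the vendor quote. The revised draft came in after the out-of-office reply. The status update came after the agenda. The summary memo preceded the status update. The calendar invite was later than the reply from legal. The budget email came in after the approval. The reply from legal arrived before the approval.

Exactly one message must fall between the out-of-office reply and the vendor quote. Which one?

Tracing the constraints gives the out-of-office reply → the agenda → the vendor quote, so the agenda sits after the out-of-office reply and before the vendor quote.
No other message is forced both after the out-of-office reply and before the vendor quote.

the agenda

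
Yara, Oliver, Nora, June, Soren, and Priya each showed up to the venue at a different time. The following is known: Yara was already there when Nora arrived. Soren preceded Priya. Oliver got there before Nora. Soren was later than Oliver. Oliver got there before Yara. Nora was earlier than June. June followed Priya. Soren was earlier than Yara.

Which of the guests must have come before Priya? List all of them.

Oliver, Soren

Directly stated before Priya: Soren.
Oliver reaches Priya via Oliver → Soren → Priya.
No chain forces Yara (or any of the others) ahead of Priya.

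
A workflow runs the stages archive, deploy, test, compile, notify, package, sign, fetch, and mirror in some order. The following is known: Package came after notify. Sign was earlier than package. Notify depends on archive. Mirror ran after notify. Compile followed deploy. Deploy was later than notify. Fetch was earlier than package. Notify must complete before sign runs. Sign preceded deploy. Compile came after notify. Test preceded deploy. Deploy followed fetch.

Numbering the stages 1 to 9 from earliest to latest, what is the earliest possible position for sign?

3

Archive and notify must both come before sign — 2 forced predecessors.
Nothing else is forced ahead of sign, so its earliest slot is position 2 + 1 = 3.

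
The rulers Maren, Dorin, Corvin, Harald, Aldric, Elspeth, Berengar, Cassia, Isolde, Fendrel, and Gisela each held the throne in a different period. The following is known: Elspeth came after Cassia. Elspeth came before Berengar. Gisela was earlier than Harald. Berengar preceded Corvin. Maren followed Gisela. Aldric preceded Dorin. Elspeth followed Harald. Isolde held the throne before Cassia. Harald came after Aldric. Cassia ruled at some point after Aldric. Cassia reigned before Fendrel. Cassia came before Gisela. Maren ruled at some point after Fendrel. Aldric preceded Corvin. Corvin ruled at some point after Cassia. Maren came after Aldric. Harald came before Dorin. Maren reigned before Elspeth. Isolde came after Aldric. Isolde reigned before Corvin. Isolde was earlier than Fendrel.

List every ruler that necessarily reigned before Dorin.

Directly stated before Dorin: Aldric and Harald.
Cassia reaches Dorin via Cassia → Gisela → Harald → Dorin.
Gisela reaches Dorin via Gisela → Harald → Dorin.
Isolde reaches Dorin via Isolde → Cassia → Gisela → Harald → Dorin.
No chain forces Maren (or any of the others) ahead of Dorin.

Aldric, Cassia, Gisela, Harald, Isolde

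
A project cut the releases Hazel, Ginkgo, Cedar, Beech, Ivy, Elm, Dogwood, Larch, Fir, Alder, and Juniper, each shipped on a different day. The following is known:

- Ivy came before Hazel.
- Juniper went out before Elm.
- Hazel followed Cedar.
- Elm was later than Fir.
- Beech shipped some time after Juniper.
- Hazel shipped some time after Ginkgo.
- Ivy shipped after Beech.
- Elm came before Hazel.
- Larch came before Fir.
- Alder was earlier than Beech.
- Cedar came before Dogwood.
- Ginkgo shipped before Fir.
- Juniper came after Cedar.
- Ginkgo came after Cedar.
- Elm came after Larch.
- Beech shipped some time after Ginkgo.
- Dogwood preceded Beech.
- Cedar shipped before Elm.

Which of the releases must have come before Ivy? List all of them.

Directly stated before Ivy: Beech.
Alder reaches Ivy via Alder → Beech → Ivy.
Cedar reaches Ivy via Cedar → Dogwood → Beech → Ivy.
Dogwood reaches Ivy via Dogwood → Beech → Ivy.
Likewise Ginkgo and Juniper each reach Ivy by chaining the stated constraints.
No chain forces Elm (or any of the others) ahead of Ivy.

Alder, Beech, Cedar, Dogwood, Ginkgo, Juniper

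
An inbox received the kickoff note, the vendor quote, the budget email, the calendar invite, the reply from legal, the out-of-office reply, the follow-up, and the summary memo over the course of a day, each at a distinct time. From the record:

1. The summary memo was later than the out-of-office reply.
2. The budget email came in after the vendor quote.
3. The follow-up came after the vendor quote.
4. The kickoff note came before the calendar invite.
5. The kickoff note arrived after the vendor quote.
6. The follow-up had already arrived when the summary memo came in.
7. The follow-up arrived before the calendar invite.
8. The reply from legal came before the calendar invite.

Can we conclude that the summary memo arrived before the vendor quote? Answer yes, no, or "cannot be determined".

Tracing the constraints gives the vendor quote → the follow-up → the summary memo, so the vendor quote must come before the summary memo.
That means the summary memo cannot be before the vendor quote.

no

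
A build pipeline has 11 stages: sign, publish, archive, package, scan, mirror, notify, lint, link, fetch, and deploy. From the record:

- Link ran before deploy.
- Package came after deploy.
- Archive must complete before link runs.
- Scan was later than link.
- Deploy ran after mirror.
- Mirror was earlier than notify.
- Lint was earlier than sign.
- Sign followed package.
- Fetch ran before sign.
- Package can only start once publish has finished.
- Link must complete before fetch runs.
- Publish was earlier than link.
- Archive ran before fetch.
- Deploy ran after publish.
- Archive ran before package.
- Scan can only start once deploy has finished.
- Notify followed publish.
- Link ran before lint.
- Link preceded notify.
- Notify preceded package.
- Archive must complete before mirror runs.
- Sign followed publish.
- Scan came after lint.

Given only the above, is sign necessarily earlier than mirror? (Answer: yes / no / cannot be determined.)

Tracing the constraints gives mirror → notify → package → sign, so mirror must come before sign.
That means sign cannot be before mirror.

no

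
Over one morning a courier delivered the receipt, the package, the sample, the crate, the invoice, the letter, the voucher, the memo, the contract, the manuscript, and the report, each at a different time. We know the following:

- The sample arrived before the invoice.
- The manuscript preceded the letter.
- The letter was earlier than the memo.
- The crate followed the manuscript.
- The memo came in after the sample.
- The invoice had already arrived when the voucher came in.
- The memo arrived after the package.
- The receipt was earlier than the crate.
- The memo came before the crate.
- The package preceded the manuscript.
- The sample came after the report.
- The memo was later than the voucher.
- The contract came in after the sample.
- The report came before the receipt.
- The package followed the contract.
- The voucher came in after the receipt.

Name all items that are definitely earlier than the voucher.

Directly stated before the voucher: the invoice and the receipt.
The report reaches the voucher via the report → the receipt → the voucher.
The sample reaches the voucher via the sample → the invoice → the voucher.

the invoice, the receipt, the report, the sample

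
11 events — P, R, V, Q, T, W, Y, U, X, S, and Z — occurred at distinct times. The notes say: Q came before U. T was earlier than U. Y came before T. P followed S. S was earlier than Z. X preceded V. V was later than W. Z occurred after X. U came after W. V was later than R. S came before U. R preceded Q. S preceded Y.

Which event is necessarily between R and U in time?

Tracing the constraints gives R → Q → U, so Q sits after R and before U.
No other event is forced both after R and before U.

Q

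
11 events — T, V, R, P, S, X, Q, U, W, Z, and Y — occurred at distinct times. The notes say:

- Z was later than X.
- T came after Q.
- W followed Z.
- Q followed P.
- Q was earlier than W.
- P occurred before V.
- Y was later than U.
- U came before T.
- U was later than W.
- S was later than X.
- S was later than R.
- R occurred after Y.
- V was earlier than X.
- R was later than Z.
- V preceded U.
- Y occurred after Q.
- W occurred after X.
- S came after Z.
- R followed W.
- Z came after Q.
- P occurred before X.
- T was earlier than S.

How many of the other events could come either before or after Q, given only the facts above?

Forced before Q: P; forced after Q: R, S, T, U, W, Y, and Z.
That leaves V and X with no forced order relative to Q — 2.

2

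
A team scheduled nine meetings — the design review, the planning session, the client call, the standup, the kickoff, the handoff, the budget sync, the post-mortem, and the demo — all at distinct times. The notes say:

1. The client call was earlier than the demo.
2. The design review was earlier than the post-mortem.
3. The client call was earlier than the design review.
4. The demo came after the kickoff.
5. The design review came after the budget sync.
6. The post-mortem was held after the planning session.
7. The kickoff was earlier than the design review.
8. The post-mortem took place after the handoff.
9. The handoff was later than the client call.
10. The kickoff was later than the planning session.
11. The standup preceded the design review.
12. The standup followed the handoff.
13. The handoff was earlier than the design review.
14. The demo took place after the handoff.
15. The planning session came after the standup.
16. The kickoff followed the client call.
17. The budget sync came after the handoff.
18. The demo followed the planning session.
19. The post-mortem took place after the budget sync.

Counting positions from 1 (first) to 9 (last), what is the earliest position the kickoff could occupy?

5

The client call, the handoff, the planning session, and the standup must all come before the kickoff — 4 forced predecessors.
Nothing else is forced ahead of the kickoff, so its earliest slot is position 4 + 1 = 5.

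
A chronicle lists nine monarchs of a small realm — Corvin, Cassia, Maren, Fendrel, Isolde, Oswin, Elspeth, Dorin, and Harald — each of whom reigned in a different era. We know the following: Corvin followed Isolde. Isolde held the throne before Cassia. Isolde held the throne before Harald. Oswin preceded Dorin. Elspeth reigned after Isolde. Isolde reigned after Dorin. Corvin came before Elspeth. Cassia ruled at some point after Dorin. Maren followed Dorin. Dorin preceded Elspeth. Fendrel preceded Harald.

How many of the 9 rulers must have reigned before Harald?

Directly stated before Harald: Fendrel and Isolde.
Dorin reaches Harald via Dorin → Isolde → Harald.
Oswin reaches Harald via Oswin → Dorin → Isolde → Harald.
No chain forces Corvin (or any of the others) ahead of Harald.
That's Dorin, Fendrel, Isolde, and Oswin — 4 in all.

4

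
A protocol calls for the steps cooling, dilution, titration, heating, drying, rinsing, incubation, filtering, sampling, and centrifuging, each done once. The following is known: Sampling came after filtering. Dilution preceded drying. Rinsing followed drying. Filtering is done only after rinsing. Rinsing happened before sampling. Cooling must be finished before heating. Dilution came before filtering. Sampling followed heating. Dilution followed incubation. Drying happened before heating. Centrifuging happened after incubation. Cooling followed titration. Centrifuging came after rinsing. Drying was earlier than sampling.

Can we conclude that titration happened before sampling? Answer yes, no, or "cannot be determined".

Chain the constraints: titration → cooling → heating → sampling. Each link is directly stated, so titration comes before sampling.

yes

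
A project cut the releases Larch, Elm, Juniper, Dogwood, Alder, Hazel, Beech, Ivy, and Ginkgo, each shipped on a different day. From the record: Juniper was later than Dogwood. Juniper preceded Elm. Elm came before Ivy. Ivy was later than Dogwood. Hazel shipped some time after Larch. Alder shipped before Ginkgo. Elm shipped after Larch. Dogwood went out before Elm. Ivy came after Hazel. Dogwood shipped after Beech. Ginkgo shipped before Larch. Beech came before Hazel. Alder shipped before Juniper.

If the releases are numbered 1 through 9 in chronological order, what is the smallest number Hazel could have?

Alder, Beech, Ginkgo, and Larch must all come before Hazel — 4 forced predecessors.
Nothing else is forced ahead of Hazel, so its earliest slot is position 4 + 1 = 5.

5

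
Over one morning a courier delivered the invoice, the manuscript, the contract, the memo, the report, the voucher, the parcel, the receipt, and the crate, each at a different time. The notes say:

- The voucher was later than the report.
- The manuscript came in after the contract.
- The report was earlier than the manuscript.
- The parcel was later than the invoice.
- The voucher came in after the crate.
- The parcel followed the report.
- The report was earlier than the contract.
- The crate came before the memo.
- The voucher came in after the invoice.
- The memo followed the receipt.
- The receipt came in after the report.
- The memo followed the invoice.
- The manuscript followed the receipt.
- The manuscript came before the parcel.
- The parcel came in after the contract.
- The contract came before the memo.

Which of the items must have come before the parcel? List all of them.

the contract, the invoice, the manuscript, the receipt, the report

Directly stated before the parcel: the contract, the invoice, the manuscript, and the report.
The receipt reaches the parcel via the receipt → the manuscript → the parcel.
No chain forces the memo (or any of the others) ahead of the parcel.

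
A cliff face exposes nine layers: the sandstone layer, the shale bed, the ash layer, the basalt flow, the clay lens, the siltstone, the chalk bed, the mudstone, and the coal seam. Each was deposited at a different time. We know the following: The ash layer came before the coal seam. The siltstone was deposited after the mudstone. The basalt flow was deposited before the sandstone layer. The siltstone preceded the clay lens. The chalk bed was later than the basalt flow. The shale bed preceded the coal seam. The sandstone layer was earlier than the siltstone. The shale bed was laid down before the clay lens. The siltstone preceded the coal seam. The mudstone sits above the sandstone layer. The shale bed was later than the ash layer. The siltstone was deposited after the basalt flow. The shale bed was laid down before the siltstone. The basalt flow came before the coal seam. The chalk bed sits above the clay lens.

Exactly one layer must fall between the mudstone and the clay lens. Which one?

the siltstone

Tracing the constraints gives the mudstone → the siltstone → the clay lens, so the siltstone sits after the mudstone and before the clay lens.
No other layer is forced both after the mudstone and before the clay lens.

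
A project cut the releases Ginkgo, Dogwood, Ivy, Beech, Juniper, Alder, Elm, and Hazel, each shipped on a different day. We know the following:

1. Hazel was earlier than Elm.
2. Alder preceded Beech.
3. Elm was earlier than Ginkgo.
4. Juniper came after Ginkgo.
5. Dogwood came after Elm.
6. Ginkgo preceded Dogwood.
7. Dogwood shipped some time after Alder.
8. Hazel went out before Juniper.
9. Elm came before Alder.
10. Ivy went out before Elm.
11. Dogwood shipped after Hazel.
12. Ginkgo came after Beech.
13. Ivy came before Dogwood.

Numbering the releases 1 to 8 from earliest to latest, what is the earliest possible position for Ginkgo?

Alder, Beech, Elm, Hazel, and Ivy must all come before Ginkgo — 5 forced predecessors.
Nothing else is forced ahead of Ginkgo, so its earliest slot is position 5 + 1 = 6.

6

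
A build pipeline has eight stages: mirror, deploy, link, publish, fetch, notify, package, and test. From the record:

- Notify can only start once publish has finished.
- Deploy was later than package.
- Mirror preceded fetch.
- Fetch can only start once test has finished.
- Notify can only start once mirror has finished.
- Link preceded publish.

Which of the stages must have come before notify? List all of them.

Directly stated before notify: mirror and publish.
Link reaches notify via link → publish → notify.

link, mirror, publish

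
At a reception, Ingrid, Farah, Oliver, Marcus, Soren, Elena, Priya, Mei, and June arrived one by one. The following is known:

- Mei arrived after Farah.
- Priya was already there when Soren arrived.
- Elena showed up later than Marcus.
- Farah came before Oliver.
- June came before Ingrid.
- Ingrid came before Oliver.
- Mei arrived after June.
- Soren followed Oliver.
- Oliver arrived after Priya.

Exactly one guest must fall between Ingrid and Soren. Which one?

Tracing the constraints gives Ingrid → Oliver → Soren, so Oliver sits after Ingrid and before Soren.
No other guest is forced both after Ingrid and before Soren.

Oliver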